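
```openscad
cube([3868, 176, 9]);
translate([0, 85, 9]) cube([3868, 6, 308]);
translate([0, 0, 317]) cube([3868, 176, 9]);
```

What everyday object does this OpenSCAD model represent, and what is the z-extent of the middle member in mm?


An I-beam. The web height is 308 mm.

Two wide flanges with a thin centred web — an I-beam. Overall 326 mm minus two 9 mm flanges gives a web of 326 − 2·9 = 308 mm.


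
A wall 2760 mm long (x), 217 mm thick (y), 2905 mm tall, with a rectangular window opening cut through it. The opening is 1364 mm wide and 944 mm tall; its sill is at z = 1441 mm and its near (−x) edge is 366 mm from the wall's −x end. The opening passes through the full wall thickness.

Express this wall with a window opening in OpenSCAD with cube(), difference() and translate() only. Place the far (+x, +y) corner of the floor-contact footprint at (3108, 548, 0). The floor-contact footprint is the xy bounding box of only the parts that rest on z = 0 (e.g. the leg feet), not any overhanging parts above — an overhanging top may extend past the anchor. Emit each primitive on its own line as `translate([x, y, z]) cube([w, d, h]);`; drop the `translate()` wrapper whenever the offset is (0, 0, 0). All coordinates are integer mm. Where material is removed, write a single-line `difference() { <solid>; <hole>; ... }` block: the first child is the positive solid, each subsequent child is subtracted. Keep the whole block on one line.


difference() { translate([348, 331, 0]) cube([2760, 217, 2905]); translate([714, 331, 1441]) cube([1364, 217, 944]); }


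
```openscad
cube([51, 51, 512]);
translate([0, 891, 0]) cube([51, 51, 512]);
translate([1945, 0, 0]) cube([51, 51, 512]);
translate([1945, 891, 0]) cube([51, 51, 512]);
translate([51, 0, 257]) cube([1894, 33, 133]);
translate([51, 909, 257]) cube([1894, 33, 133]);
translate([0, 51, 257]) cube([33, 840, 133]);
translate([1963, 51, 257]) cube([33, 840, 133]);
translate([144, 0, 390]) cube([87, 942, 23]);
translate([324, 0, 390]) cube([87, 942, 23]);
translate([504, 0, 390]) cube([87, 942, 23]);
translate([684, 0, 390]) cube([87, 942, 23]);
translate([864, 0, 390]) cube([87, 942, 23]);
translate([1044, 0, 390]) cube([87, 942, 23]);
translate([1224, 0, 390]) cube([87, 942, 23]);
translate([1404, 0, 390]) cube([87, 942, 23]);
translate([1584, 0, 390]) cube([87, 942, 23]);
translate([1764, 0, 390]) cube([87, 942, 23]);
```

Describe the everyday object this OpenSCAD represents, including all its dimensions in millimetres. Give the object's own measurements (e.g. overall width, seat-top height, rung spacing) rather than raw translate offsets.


A bed frame 1996 mm long (x) by 942 mm wide (y). Four 51×51 mm corner posts, 512 mm tall, at the corners of the footprint. Four rails of 33 mm thickness and 133 mm height run between adjacent posts with their undersides at z = 257 mm, their outer faces flush with the outside of the frame (the two x-running rails run between the posts' inner faces; the two y-running rails run between the posts' inner faces). 10 slats, each 87 mm wide (x) and 23 mm thick, lie across the top of the two x-running rails, running the full 942 mm width of the frame in y; along x they sit between the end posts with a 93 mm gap after the −x posts and between neighbouring slats, leaving 94 mm before the +x posts.


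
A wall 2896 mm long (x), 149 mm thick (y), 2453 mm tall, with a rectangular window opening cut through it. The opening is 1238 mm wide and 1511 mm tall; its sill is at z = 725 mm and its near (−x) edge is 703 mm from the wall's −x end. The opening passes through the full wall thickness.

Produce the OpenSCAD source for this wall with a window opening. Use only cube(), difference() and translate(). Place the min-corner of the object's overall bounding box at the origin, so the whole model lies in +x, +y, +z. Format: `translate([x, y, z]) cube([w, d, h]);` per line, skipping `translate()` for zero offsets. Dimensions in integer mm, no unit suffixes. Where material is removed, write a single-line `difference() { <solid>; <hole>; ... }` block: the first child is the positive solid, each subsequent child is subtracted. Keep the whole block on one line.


difference() { cube([2896, 149, 2453]); translate([703, 0, 725]) cube([1238, 149, 1511]); }


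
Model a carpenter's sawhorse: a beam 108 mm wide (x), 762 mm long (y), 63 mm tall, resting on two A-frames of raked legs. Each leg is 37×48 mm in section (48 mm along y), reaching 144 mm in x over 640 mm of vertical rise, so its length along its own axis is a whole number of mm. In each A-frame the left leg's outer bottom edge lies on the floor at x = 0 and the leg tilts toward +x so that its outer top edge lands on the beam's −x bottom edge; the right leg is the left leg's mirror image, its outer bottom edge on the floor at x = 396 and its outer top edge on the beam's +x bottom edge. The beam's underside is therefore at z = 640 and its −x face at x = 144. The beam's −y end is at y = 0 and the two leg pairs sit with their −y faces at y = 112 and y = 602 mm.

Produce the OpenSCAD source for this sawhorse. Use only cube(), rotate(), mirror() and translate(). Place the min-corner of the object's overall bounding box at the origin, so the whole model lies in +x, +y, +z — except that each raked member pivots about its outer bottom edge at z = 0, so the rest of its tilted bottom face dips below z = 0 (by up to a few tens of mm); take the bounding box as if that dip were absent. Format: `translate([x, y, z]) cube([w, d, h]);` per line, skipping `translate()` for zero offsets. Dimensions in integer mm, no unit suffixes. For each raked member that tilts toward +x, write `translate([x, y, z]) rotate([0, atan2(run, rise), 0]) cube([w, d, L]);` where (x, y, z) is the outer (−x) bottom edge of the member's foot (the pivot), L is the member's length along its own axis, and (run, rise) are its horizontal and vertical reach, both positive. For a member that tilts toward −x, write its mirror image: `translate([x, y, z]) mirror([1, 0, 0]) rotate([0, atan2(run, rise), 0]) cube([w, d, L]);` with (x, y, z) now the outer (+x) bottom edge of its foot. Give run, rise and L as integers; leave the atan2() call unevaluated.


// leg length = √(144² + 640²) = 656
// right-leg outer foot x = 2·144 + 108 = 396
// beam min-corner = (144, 0, 640)
translate([144, 0, 640]) cube([108, 762, 63]);
translate([0, 112, 0]) rotate([0, atan2(144, 640), 0]) cube([37, 48, 656]);
translate([396, 112, 0]) mirror([1, 0, 0]) rotate([0, atan2(144, 640), 0]) cube([37, 48, 656]);
translate([0, 602, 0]) rotate([0, atan2(144, 640), 0]) cube([37, 48, 656]);
translate([396, 602, 0]) mirror([1, 0, 0]) rotate([0, atan2(144, 640), 0]) cube([37, 48, 656]);


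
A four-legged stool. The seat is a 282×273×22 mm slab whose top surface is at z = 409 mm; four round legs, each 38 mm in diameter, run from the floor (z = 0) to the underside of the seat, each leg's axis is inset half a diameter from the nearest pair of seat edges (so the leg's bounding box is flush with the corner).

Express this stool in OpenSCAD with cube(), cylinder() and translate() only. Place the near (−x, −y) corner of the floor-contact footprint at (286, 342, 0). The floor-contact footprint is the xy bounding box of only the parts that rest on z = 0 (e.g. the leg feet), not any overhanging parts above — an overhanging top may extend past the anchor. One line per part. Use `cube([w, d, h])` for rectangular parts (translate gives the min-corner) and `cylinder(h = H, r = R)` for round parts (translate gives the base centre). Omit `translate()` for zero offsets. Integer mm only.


translate([286, 342, 387]) cube([282, 273, 22]);
translate([305, 361, 0]) cylinder(h = 387, r = 19);
translate([549, 361, 0]) cylinder(h = 387, r = 19);
translate([305, 596, 0]) cylinder(h = 387, r = 19);
translate([549, 596, 0]) cylinder(h = 387, r = 19);


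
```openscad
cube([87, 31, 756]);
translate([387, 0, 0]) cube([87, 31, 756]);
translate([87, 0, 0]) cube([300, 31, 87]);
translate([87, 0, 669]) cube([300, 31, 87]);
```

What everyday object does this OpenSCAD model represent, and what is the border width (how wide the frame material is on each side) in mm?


A picture frame. The border width is 87 mm.

Four thin pieces enclosing a rectangular opening — a picture frame. The two full-height stiles are 756 mm tall; the top rail sits at z = 669 and is 87 mm tall, so the border above the opening is 756 − 669 = 87 mm, matching the stile x-width.


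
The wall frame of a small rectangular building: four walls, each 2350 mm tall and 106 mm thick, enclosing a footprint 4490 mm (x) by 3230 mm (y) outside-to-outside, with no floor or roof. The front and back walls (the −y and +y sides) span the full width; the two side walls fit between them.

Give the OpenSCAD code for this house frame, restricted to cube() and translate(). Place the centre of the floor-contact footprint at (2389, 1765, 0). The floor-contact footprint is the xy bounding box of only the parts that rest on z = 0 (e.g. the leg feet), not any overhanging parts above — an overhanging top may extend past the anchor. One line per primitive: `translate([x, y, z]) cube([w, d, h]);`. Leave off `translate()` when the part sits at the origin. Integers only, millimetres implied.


translate([144, 150, 0]) cube([4490, 106, 2350]);
translate([144, 3274, 0]) cube([4490, 106, 2350]);
translate([144, 256, 0]) cube([106, 3018, 2350]);
translate([4528, 256, 0]) cube([106, 3018, 2350]);


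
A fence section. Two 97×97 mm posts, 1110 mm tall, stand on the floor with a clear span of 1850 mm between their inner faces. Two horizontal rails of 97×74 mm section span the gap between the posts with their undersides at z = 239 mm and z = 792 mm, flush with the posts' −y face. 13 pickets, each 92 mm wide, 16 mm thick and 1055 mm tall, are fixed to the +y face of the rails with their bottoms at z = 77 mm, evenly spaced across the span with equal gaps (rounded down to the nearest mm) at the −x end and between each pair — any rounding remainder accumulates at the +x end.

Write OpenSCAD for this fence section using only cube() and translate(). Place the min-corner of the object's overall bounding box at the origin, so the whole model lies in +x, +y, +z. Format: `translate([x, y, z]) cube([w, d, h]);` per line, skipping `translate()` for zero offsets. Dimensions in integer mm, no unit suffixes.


cube([97, 97, 1110]);
translate([1947, 0, 0]) cube([97, 97, 1110]);
translate([97, 0, 239]) cube([1850, 97, 74]);
translate([97, 0, 792]) cube([1850, 97, 74]);
translate([143, 97, 77]) cube([92, 16, 1055]);
translate([281, 97, 77]) cube([92, 16, 1055]);
translate([419, 97, 77]) cube([92, 16, 1055]);
translate([557, 97, 77]) cube([92, 16, 1055]);
translate([695, 97, 77]) cube([92, 16, 1055]);
translate([833, 97, 77]) cube([92, 16, 1055]);
translate([971, 97, 77]) cube([92, 16, 1055]);
translate([1109, 97, 77]) cube([92, 16, 1055]);
translate([1247, 97, 77]) cube([92, 16, 1055]);
translate([1385, 97, 77]) cube([92, 16, 1055]);
translate([1523, 97, 77]) cube([92, 16, 1055]);
translate([1661, 97, 77]) cube([92, 16, 1055]);
translate([1799, 97, 77]) cube([92, 16, 1055]);


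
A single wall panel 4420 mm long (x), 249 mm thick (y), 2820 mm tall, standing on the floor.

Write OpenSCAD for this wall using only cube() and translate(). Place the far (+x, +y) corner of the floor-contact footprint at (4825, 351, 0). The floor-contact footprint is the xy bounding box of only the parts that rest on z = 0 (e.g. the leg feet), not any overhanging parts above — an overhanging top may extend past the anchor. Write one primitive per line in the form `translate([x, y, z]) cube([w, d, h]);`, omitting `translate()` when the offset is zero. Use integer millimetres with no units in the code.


translate([405, 102, 0]) cube([4420, 249, 2820]);


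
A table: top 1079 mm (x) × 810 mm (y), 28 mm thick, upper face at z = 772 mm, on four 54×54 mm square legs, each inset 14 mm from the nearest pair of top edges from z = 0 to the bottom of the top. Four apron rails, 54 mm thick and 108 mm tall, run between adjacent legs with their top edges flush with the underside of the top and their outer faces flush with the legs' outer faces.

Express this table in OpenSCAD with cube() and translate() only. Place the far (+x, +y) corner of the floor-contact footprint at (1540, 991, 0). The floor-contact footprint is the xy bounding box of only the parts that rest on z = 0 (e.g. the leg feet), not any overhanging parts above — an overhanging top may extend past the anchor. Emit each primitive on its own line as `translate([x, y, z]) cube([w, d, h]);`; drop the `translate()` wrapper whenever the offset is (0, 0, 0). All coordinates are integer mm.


// leg_h = 772 - 28 = 744
// apron z = 744 - 108 = 636
translate([475, 195, 744]) cube([1079, 810, 28]);
translate([489, 209, 0]) cube([54, 54, 744]);
translate([1486, 209, 0]) cube([54, 54, 744]);
translate([489, 937, 0]) cube([54, 54, 744]);
translate([1486, 937, 0]) cube([54, 54, 744]);
translate([543, 209, 636]) cube([943, 54, 108]);
translate([543, 937, 636]) cube([943, 54, 108]);
translate([489, 263, 636]) cube([54, 674, 108]);
translate([1486, 263, 636]) cube([54, 674, 108]);


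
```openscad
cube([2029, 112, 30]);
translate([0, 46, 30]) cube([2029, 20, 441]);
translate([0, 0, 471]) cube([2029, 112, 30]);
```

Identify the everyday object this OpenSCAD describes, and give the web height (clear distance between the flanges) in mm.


An I-beam. The web height is 441 mm.

Two wide flanges with a thin centred web — an I-beam. Overall 501 mm minus two 30 mm flanges gives a web of 501 − 2·30 = 441 mm.


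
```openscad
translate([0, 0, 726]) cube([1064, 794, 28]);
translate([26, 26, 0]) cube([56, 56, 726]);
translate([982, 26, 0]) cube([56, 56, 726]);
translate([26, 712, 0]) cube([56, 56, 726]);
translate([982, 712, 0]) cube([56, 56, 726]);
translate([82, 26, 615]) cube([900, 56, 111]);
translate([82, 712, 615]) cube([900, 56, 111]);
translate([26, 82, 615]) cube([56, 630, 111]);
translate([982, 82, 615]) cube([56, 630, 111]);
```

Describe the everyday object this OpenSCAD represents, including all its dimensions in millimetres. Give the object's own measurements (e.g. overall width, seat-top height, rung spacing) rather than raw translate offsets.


A rectangular dining table. The top is 1064×794×28 mm with its upper surface at z = 754 mm. It stands on four 56×56 mm square legs, each inset 26 mm from the nearest pair of top edges, running from the floor to the underside of the top. Four apron rails, 56 mm thick and 111 mm tall, run between adjacent legs with their top edges flush with the underside of the top and their outer faces flush with the legs' outer faces.


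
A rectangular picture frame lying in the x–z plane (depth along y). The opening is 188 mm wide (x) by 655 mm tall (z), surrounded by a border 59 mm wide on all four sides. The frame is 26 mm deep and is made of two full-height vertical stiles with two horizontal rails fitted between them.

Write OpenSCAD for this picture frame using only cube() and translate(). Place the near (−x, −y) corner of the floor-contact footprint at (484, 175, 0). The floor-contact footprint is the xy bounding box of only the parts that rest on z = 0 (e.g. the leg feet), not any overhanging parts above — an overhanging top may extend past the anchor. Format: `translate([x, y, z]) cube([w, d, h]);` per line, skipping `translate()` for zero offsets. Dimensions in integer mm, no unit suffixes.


translate([484, 175, 0]) cube([59, 26, 773]);
translate([731, 175, 0]) cube([59, 26, 773]);
translate([543, 175, 0]) cube([188, 26, 59]);
translate([543, 175, 714]) cube([188, 26, 59]);


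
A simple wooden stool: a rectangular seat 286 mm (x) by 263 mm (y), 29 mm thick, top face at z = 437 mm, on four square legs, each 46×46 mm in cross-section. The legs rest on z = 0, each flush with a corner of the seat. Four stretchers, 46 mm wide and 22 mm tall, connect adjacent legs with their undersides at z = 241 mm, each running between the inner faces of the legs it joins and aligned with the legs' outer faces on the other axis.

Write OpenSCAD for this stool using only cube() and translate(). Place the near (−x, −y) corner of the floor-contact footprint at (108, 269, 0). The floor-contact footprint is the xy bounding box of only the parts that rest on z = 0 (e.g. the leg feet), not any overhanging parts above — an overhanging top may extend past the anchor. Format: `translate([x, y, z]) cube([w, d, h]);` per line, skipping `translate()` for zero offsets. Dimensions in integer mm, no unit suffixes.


// leg_h = 437 - 29 = 408
// stretcher span = 286 - 2*46 = 194
translate([108, 269, 408]) cube([286, 263, 29]);
translate([108, 269, 0]) cube([46, 46, 408]);
translate([348, 269, 0]) cube([46, 46, 408]);
translate([108, 486, 0]) cube([46, 46, 408]);
translate([348, 486, 0]) cube([46, 46, 408]);
translate([154, 269, 241]) cube([194, 46, 22]);
translate([154, 486, 241]) cube([194, 46, 22]);
translate([108, 315, 241]) cube([46, 171, 22]);
translate([348, 315, 241]) cube([46, 171, 22]);


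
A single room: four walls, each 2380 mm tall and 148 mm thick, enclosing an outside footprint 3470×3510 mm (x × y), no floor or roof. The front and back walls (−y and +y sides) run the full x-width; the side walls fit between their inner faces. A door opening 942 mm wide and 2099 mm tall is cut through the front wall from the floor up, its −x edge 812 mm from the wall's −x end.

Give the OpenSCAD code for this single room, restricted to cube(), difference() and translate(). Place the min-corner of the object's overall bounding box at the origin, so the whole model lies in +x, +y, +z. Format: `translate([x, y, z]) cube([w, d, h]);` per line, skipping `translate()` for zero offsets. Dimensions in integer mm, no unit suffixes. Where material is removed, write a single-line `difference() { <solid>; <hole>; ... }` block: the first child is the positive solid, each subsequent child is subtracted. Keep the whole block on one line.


difference() { cube([3470, 148, 2380]); translate([812, 0, 0]) cube([942, 148, 2099]); }
translate([0, 3362, 0]) cube([3470, 148, 2380]);
translate([0, 148, 0]) cube([148, 3214, 2380]);
translate([3322, 148, 0]) cube([148, 3214, 2380]);


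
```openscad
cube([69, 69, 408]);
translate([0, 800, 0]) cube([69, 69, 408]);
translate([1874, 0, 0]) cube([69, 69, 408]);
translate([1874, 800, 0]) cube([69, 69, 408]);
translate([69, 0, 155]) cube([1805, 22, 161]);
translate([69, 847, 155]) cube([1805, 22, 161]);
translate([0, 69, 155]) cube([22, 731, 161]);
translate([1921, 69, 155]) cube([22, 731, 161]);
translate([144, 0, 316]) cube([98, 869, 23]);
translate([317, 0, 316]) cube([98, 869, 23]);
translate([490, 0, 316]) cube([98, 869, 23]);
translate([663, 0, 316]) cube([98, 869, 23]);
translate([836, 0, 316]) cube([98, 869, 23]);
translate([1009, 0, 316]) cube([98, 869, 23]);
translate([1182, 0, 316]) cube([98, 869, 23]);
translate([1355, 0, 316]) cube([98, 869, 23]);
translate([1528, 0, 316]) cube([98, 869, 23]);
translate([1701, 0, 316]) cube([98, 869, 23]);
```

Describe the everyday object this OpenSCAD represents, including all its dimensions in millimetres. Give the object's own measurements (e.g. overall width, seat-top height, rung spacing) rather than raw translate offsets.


A bed frame 1943 mm long (x) by 869 mm wide (y). Four 69×69 mm corner posts, 408 mm tall, at the corners of the footprint. Four rails of 22 mm thickness and 161 mm height run between adjacent posts with their undersides at z = 155 mm, their outer faces flush with the outside of the frame (the two x-running rails run between the posts' inner faces; the two y-running rails run between the posts' inner faces). 10 slats, each 98 mm wide (x) and 23 mm thick, lie across the top of the two x-running rails, running the full 869 mm width of the frame in y; along x they sit between the end posts with a 75 mm gap after the −x posts and between neighbouring slats and before the +x posts.


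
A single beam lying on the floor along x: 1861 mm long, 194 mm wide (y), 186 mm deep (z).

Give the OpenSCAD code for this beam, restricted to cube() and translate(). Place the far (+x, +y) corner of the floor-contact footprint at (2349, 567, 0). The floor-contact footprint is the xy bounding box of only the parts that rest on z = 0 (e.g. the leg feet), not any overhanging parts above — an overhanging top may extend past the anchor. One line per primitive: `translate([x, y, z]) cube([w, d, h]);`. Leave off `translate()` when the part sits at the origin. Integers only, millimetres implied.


translate([488, 373, 0]) cube([1861, 194, 186]);


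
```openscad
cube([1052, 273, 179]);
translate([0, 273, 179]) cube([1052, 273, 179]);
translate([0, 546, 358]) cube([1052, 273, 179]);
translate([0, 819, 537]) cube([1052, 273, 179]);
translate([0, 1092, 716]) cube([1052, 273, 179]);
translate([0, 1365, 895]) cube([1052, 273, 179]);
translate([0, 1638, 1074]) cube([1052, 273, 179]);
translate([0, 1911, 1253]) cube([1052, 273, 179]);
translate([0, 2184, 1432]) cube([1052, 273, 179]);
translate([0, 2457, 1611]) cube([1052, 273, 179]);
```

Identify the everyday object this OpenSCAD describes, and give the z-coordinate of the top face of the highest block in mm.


A staircase. The total rise is 1790 mm.

10 identical blocks, each offset up and back from the previous — a staircase. Each step is 179 mm tall and there are 10 of them, so the total rise is 10 × 179 = 1790 mm.


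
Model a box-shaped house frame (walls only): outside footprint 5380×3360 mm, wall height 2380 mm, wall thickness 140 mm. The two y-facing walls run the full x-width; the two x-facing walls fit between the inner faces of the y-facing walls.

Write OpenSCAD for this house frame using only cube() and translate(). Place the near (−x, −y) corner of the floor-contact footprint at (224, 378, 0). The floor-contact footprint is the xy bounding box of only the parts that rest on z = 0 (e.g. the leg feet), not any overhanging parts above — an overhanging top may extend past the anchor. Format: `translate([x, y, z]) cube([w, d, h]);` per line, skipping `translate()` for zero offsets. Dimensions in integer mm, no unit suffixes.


translate([224, 378, 0]) cube([5380, 140, 2380]);
translate([224, 3598, 0]) cube([5380, 140, 2380]);
translate([224, 518, 0]) cube([140, 3080, 2380]);
translate([5464, 518, 0]) cube([140, 3080, 2380]);


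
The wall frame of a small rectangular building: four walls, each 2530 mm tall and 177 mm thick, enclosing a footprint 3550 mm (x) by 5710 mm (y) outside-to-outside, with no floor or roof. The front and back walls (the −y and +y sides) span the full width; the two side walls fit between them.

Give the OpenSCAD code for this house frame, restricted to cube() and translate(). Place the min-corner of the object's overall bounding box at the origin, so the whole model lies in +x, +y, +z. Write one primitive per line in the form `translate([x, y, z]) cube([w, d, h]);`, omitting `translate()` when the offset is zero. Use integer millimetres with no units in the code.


cube([3550, 177, 2530]);
translate([0, 5533, 0]) cube([3550, 177, 2530]);
translate([0, 177, 0]) cube([177, 5356, 2530]);
translate([3373, 177, 0]) cube([177, 5356, 2530]);


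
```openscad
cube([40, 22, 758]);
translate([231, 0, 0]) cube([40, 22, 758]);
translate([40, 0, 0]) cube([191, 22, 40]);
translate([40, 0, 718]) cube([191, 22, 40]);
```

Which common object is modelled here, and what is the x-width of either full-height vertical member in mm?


A picture frame. The border width is 40 mm.

Four thin pieces enclosing a rectangular opening — a picture frame. The two full-height stiles are 758 mm tall; the top rail sits at z = 718 and is 40 mm tall, so the border above the opening is 758 − 718 = 40 mm, matching the stile x-width.


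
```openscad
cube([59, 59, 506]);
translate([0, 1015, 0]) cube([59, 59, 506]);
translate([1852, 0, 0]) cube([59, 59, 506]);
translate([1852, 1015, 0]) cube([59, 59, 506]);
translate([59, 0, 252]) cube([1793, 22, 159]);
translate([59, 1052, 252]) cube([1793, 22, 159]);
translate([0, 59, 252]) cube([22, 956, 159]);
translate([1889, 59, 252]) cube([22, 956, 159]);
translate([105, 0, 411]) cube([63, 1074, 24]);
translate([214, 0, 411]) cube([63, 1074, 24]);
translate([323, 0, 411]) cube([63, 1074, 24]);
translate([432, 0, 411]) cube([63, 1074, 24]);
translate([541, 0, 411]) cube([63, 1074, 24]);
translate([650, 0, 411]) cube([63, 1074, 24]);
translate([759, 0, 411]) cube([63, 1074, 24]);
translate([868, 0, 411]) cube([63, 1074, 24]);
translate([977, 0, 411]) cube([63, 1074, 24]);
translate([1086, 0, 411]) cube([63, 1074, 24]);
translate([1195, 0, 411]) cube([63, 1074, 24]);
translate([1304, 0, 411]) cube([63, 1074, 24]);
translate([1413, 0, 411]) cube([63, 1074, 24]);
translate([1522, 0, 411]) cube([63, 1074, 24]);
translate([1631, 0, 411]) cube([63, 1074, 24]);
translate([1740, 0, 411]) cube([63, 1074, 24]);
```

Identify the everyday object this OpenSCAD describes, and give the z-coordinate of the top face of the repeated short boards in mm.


A bed frame. The slat-top height is 435 mm.

Four posts, four rails, and a row of slats — a bed frame. Slats sit on the rails at z = 252 + 159 = 411; with slat thickness 24, the top is 435 mm.


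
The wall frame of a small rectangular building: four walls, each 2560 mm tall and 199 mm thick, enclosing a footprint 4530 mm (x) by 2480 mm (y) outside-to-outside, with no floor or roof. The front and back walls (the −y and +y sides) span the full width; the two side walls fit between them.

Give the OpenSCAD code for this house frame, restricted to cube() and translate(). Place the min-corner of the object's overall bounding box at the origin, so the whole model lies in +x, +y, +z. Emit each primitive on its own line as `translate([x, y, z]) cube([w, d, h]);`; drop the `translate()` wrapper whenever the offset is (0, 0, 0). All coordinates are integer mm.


cube([4530, 199, 2560]);
translate([0, 2281, 0]) cube([4530, 199, 2560]);
translate([0, 199, 0]) cube([199, 2082, 2560]);
translate([4331, 199, 0]) cube([199, 2082, 2560]);


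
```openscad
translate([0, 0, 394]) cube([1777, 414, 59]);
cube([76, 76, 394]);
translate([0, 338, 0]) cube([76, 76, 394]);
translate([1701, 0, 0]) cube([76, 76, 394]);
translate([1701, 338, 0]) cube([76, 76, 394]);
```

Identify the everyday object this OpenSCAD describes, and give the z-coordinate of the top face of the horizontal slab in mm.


A bench. The seat-top height is 453 mm.

A long slab on four corner posts — a bench. The slab sits at z = 394 with thickness 59, so the top is 394 + 59 = 453 mm.


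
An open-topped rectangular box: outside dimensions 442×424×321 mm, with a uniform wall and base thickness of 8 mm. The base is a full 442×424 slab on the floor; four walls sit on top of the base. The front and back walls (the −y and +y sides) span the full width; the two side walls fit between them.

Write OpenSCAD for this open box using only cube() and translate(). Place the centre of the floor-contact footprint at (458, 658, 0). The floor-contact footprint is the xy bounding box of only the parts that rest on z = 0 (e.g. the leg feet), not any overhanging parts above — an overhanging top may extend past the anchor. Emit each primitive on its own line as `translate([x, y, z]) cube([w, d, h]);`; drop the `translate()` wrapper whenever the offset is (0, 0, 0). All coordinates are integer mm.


translate([237, 446, 0]) cube([442, 424, 8]);
translate([237, 446, 8]) cube([442, 8, 313]);
translate([237, 862, 8]) cube([442, 8, 313]);
translate([237, 454, 8]) cube([8, 408, 313]);
translate([671, 454, 8]) cube([8, 408, 313]);


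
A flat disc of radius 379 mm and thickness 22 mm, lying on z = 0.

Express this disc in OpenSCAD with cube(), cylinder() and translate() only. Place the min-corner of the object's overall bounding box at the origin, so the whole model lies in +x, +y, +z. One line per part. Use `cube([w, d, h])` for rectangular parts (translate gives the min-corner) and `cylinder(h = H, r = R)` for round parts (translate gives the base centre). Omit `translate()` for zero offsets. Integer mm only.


translate([379, 379, 0]) cylinder(h = 22, r = 379);


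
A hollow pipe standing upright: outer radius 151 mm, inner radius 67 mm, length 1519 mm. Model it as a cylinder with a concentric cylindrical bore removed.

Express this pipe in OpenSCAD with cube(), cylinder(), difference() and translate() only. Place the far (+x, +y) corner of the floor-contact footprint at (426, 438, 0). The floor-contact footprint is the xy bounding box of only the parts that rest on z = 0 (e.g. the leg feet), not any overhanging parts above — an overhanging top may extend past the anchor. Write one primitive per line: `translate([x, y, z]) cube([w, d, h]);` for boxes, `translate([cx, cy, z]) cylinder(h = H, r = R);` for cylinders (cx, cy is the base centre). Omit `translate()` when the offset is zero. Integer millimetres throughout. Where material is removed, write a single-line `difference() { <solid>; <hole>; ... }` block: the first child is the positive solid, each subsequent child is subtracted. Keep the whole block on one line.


difference() { translate([275, 287, 0]) cylinder(h = 1519, r = 151); translate([275, 287, 0]) cylinder(h = 1519, r = 67); }


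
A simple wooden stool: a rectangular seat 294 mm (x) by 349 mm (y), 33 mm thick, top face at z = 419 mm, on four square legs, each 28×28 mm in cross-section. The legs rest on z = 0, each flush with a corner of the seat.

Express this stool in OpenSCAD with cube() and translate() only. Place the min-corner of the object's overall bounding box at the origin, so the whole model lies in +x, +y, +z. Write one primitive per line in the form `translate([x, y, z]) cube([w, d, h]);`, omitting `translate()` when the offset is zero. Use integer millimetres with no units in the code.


translate([0, 0, 386]) cube([294, 349, 33]);
cube([28, 28, 386]);
translate([266, 0, 0]) cube([28, 28, 386]);
translate([0, 321, 0]) cube([28, 28, 386]);
translate([266, 321, 0]) cube([28, 28, 386]);


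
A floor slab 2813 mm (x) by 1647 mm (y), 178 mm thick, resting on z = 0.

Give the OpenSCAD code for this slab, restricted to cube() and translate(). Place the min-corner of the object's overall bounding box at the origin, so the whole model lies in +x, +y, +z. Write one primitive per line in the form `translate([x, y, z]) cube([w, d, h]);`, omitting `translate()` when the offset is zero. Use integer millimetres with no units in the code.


cube([2813, 1647, 178]);


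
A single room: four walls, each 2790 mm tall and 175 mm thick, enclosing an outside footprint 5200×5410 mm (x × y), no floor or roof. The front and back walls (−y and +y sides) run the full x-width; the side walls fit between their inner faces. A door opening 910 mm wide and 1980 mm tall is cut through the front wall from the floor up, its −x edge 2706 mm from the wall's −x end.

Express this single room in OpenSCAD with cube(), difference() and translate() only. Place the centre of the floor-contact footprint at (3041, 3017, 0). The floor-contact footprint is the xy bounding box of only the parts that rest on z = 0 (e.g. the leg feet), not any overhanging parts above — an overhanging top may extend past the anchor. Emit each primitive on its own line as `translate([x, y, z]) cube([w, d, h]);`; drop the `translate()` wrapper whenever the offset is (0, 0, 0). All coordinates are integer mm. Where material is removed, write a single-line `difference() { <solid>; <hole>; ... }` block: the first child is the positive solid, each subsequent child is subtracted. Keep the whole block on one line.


difference() { translate([441, 312, 0]) cube([5200, 175, 2790]); translate([3147, 312, 0]) cube([910, 175, 1980]); }
translate([441, 5547, 0]) cube([5200, 175, 2790]);
translate([441, 487, 0]) cube([175, 5060, 2790]);
translate([5466, 487, 0]) cube([175, 5060, 2790]);


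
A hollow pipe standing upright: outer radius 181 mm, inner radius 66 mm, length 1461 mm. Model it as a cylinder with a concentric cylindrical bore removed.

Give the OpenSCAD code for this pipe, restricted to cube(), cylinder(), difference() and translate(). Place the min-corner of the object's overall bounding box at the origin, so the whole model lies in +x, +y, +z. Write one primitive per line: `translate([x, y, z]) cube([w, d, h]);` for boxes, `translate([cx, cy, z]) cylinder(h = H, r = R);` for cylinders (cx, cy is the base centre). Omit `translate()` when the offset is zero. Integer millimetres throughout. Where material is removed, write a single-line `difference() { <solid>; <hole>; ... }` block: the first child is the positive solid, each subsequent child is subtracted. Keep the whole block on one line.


difference() { translate([181, 181, 0]) cylinder(h = 1461, r = 181); translate([181, 181, 0]) cylinder(h = 1461, r = 66); }


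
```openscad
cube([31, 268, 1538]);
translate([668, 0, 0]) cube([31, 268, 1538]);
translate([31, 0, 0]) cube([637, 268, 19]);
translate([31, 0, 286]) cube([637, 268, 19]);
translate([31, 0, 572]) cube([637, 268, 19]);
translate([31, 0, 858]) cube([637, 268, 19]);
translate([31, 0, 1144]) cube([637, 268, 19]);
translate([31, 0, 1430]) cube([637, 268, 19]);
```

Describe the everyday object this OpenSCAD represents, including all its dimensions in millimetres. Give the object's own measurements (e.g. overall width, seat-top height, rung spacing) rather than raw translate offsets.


An open bookshelf. Two side panels, each 31 mm thick, 268 mm deep and 1538 mm tall, stand 699 mm apart (outside-to-outside). Between them sit 6 shelves, each 19 mm thick and 268 mm deep, spanning the full gap between the sides. The bottom shelf rests on the floor (its underside at z = 0) and the clear gap between one shelf's top and the next shelf's underside is 267 mm.


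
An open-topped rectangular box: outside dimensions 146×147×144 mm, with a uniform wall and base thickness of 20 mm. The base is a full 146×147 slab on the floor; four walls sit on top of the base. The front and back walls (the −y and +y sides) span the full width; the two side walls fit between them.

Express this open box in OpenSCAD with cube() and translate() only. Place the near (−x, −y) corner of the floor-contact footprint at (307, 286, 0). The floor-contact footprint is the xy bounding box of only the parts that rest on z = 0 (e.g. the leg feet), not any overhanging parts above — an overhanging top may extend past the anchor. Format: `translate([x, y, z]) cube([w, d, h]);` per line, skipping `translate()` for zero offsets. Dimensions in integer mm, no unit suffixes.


translate([307, 286, 0]) cube([146, 147, 20]);
translate([307, 286, 20]) cube([146, 20, 124]);
translate([307, 413, 20]) cube([146, 20, 124]);
translate([307, 306, 20]) cube([20, 107, 124]);
translate([433, 306, 20]) cube([20, 107, 124]);


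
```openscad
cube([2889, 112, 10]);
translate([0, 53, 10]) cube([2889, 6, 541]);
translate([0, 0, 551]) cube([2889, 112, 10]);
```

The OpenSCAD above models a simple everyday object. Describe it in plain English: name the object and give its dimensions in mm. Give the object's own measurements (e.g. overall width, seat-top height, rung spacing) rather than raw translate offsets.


An I-beam lying along x, 2889 mm long. Overall section height 561 mm. Two flanges 112 mm wide (y) and 10 mm thick, one on the floor and one at the top; a web 6 mm thick runs between them, centred on the flange width.


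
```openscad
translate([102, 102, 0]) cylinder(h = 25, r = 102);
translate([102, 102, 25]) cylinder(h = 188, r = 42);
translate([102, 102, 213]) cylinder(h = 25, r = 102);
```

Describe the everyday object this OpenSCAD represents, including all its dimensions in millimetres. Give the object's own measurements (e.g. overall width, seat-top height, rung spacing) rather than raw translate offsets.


A spool: two coaxial disc flanges of radius 102 mm and thickness 25 mm, joined by a core cylinder of radius 42 mm and height 188 mm. The lower flange rests on z = 0 and the three cylinders share a vertical axis.


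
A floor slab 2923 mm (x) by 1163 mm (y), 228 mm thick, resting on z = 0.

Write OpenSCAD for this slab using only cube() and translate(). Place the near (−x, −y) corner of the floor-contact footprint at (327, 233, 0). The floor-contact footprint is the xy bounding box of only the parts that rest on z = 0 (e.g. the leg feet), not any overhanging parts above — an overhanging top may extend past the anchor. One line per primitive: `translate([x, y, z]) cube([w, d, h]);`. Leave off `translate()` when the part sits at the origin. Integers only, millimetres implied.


translate([327, 233, 0]) cube([2923, 1163, 228]);


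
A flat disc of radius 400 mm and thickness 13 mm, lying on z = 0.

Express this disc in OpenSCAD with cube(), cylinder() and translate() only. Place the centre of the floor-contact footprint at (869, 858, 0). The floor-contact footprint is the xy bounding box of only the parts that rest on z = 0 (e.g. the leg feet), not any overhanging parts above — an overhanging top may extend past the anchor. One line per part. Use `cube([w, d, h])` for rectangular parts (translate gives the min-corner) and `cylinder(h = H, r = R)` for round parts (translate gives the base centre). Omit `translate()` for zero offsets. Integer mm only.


translate([869, 858, 0]) cylinder(h = 13, r = 400);


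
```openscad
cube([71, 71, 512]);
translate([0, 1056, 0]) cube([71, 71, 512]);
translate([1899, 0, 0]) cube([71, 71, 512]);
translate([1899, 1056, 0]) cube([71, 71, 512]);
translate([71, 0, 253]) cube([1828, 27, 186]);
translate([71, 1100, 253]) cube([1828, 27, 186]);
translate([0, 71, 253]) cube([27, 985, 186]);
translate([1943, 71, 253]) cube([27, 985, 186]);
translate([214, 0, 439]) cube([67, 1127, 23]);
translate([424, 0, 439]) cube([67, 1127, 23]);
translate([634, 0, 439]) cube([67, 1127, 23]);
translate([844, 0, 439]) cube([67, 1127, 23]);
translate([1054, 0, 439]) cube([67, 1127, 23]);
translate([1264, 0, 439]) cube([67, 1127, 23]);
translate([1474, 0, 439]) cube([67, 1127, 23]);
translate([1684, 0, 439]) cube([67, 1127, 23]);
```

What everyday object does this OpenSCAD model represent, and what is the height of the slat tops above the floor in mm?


A bed frame. The slat-top height is 462 mm.

Four posts, four rails, and a row of slats — a bed frame. Slats sit on the rails at z = 253 + 186 = 439; with slat thickness 23, the top is 462 mm.


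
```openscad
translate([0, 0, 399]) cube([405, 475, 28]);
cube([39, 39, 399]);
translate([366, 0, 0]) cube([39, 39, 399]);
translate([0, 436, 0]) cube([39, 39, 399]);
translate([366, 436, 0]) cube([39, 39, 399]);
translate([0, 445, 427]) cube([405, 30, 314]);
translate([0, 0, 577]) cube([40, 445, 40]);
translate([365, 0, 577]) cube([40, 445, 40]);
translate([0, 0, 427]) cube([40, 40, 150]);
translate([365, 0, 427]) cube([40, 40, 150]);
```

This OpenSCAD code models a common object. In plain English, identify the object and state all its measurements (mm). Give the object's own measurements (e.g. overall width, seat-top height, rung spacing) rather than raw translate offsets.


A chair. The seat is a 405×475×28 mm slab with its top at z = 427 mm, on four 39×39 mm corner legs (flush with the seat edges, standing on z = 0). A flat backrest 30 mm thick, 314 mm tall, spans the full seat width and rises from the seat top along its +y edge, rear face flush with the rear of the seat. Two armrests of 40×40 mm section run along each side from the seat's front edge to the front of the backrest, top faces 190 mm above the seat top and outer faces flush with the seat's x-edges; a 40×40 mm post under the front of each armrest stands on the seat at the front corner.


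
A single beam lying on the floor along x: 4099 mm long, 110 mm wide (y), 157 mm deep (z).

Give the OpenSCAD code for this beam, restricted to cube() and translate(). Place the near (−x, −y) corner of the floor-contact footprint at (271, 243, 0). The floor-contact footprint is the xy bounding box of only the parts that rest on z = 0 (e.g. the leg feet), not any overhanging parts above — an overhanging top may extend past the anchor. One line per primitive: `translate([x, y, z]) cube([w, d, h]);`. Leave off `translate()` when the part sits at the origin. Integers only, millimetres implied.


translate([271, 243, 0]) cube([4099, 110, 157]);
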